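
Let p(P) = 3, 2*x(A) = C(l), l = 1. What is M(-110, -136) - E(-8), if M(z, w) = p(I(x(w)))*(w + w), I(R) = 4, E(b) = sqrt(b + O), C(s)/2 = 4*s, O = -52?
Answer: -816 - 2*I*sqrt(15) ≈ -816.0 - 7.746*I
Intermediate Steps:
C(s) = 8*s (C(s) = 2*(4*s) = 8*s)
x(A) = 4 (x(A) = (8*1)/2 = (1/2)*8 = 4)
E(b) = sqrt(-52 + b) (E(b) = sqrt(b - 52) = sqrt(-52 + b))
M(z, w) = 6*w (M(z, w) = 3*(w + w) = 3*(2*w) = 6*w)
M(-110, -136) - E(-8) = 6*(-136) - sqrt(-52 - 8) = -816 - sqrt(-60) = -816 - 2*I*sqrt(15)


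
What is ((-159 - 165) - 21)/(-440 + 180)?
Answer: 69/52 ≈ 1.3269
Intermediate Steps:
((-159 - 165) - 21)/(-440 + 180) = (-324 - 21)/(-260) = -345*(-1/260) = 69/52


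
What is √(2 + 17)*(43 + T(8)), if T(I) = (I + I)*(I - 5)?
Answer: 91*√19 ≈ 396.66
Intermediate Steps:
T(I) = 2*I*(-5 + I) (T(I) = (2*I)*(-5 + I) = 2*I*(-5 + I))
√(2 + 17)*(43 + T(8)) = √(2 + 17)*(43 + 2*8*(-5 + 8)) = √19*(43 + 2*8*3) = √19*(43 + 48) = √19*91 = 91*√19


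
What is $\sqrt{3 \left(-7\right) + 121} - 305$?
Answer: $-295$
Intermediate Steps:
$\sqrt{3 \left(-7\right) + 121} - 305 = \sqrt{-21 + 121} - 305 = \sqrt{100} - 305 = 10 - 305 = -295$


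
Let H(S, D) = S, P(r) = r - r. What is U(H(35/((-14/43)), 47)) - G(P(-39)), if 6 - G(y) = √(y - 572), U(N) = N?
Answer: -227/2 + 2*I*√143 ≈ -113.5 + 23.917*I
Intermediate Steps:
P(r) = 0
G(y) = 6 - √(-572 + y) (G(y) = 6 - √(y - 572) = 6 - √(-572 + y))
U(H(35/((-14/43)), 47)) - G(P(-39)) = 35/((-14/43)) - (6 - √(-572 + 0)) = 35/((-14*1/43)) - (6 - √(-572)) = 35/(-14/43) - (6 - 2*I*√143) = 35*(-43/14) - (6 - 2*I*√143) = -215/2 + (-6 + 2*I*√143) = -227/2 + 2*I*√143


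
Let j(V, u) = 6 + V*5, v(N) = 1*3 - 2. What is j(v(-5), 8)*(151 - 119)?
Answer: 352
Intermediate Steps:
v(N) = 1 (v(N) = 3 - 2 = 1)
j(V, u) = 6 + 5*V
j(v(-5), 8)*(151 - 119) = (6 + 5*1)*(151 - 119) = (6 + 5)*32 = 11*32 = 352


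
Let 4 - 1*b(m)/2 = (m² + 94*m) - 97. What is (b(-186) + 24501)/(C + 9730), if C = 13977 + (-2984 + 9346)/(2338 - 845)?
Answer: -14214853/35400913 ≈ -0.40154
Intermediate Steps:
b(m) = 202 - 188*m - 2*m² (b(m) = 8 - 2*((m² + 94*m) - 97) = 8 - 2*(-97 + m² + 94*m) = 8 + (194 - 188*m - 2*m²) = 202 - 188*m - 2*m²)
C = 20874023/1493 (C = 13977 + 6362/1493 = 20874023/1493 ≈ 13981.)
(b(-186) + 24501)/(C + 9730) = ((202 - 188*(-186) - 2*(-186)²) + 24501)/(20874023/1493 + 9730) = ((202 + 34968 - 2*34596) + 24501)/(35400913/1493) = ((202 + 34968 - 69192) + 24501)*(1493/35400913) = (-34022 + 24501)*(1493/35400913) = -9521*1493/35400913 = -14214853/35400913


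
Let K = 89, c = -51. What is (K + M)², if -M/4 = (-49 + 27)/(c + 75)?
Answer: 77284/9 ≈ 8587.1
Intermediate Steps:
M = 11/3 (M = -4*(-49 + 27)/(-51 + 75) = -(-88)/24 = -4*(-11/12) = 11/3 ≈ 3.6667)
(K + M)² = (89 + 11/3)² = (278/3)² = 77284/9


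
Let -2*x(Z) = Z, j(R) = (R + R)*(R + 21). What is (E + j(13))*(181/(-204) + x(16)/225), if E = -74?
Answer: -127071/170 ≈ -747.48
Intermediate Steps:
j(R) = 2*R*(21 + R) (j(R) = (2*R)*(21 + R) = 2*R*(21 + R))
x(Z) = -Z/2
(E + j(13))*(181/(-204) + x(16)/225) = (-74 + 2*13*(21 + 13))*(181/(-204) - ½*16/225) = (-74 + 2*13*34)*(181*(-1/204) - 8*1/225) = (-74 + 884)*(-181/204 - 8/225) = 810*(-14119/15300) = -127071/170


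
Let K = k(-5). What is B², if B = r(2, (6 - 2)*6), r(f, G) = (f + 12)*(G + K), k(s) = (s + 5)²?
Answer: 112896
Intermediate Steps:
k(s) = (5 + s)²
K = 0 (K = (5 - 5)² = 0² = 0)
r(f, G) = G*(12 + f) (r(f, G) = (f + 12)*(G + 0) = (12 + f)*G = G*(12 + f))
B = 336 (B = ((6 - 2)*6)*(12 + 2) = (4*6)*14 = 24*14 = 336)
B² = 336² = 112896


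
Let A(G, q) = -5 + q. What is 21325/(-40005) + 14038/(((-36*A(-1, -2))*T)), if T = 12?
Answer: 789053/192024 ≈ 4.1091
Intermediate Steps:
21325/(-40005) + 14038/(((-36*A(-1, -2))*T)) = 21325/(-40005) + 14038/((-36*(-5 - 2)*12)) = 21325*(-1/40005) + 14038/((-36*(-7)*12)) = -4265/8001 + 14038/((252*12)) = -4265/8001 + 14038/3024 = -4265/8001 + 14038*(1/3024) = -4265/8001 + 7019/1512 = 789053/192024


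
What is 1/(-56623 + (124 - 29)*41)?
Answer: -1/52728 ≈ -1.8965e-5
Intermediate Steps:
1/(-56623 + (124 - 29)*41) = 1/(-56623 + 95*41) = 1/(-56623 + 3895) = 1/(-52728) = -1/52728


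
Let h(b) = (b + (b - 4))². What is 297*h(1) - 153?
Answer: 1035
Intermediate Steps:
h(b) = (-4 + 2*b)² (h(b) = (b + (-4 + b))² = (-4 + 2*b)²)
297*h(1) - 153 = 297*(4*(-2 + 1)²) - 153 = 297*(4*(-1)²) - 153 = 297*(4*1) - 153 = 297*4 - 153 = 1188 - 153 = 1035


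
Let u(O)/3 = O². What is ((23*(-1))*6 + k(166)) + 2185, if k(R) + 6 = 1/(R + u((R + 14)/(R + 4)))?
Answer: 99899075/48946 ≈ 2041.0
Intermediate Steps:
u(O) = 3*O²
k(R) = -6 + 1/(R + 3*(14 + R)²/(4 + R)²) (k(R) = -6 + 1/(R + 3*((R + 14)/(R + 4))²) = -6 + 1/(R + 3*((14 + R)/(4 + R))²) = -6 + 1/(R + 3*((14 + R)²/(4 + R)²)) = -6 + 1/(R + 3*(14 + R)²/(4 + R)²))
((23*(-1))*6 + k(166)) + 2185 = ((23*(-1))*6 + (-18*(14 + 166)² + (4 + 166)²*(1 - 6*166))/(3*(14 + 166)² + 166*(4 + 166)²)) + 2185 = (-23*6 + (-18*180² + 170²*(1 - 996))/(3*180² + 166*170²)) + 2185 = (-138 + (-18*32400 + 28900*(-995))/(3*32400 + 166*28900)) + 2185 = (-138 + (-583200 - 28755500)/(97200 + 4797400)) + 2185 = (-138 - 29338700/4894600) + 2185 = (-138 + (1/4894600)*(-29338700)) + 2185 = (-138 - 293387/48946) + 2185 = -7047935/48946 + 2185 = 99899075/48946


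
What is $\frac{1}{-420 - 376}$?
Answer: $- \frac{1}{796} \approx -0.0012563$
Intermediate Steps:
$\frac{1}{-420 - 376} = \frac{1}{-796} = - \frac{1}{796}$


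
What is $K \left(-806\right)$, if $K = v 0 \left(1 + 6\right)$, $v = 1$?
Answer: $0$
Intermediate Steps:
$K = 0$ ($K = 1 \cdot 0 \left(1 + 6\right) = 1 \cdot 0 \cdot 7 = 1 \cdot 0 = 0$)
$K \left(-806\right) = 0 \left(-806\right) = 0$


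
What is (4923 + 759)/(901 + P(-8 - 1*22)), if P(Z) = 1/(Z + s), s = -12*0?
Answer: 170460/27029 ≈ 6.3066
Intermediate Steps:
s = 0
P(Z) = 1/Z (P(Z) = 1/(Z + 0) = 1/Z)
(4923 + 759)/(901 + P(-8 - 1*22)) = (4923 + 759)/(901 + 1/(-8 - 1*22)) = 5682/(901 + 1/(-8 - 22)) = 5682/(901 + 1/(-30)) = 5682/(901 - 1/30) = 5682/(27029/30) = 5682*(30/27029) = 170460/27029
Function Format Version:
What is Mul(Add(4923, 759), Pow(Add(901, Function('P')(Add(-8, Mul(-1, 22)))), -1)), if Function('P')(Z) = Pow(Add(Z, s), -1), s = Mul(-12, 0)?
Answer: Rational(170460, 27029) ≈ 6.3066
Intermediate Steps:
s = 0
Function('P')(Z) = Pow(Z, -1) (Function('P')(Z) = Pow(Add(Z, 0), -1) = Pow(Z, -1))
Mul(Add(4923, 759), Pow(Add(901, Function('P')(Add(-8, Mul(-1, 22)))), -1)) = Mul(Add(4923, 759), Pow(Add(901, Pow(Add(-8, Mul(-1, 22)), -1)), -1)) = Mul(5682, Pow(Add(901, Pow(Add(-8, -22), -1)), -1)) = Mul(5682, Pow(Add(901, Pow(-30, -1)), -1)) = Mul(5682, Pow(Add(901, Rational(-1, 30)), -1)) = Mul(5682, Pow(Rational(27029, 30), -1)) = Mul(5682, Rational(30, 27029)) = Rational(170460, 27029)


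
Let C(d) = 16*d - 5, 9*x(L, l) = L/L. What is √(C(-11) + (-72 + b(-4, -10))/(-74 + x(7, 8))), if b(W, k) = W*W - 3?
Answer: I*√79689610/665 ≈ 13.424*I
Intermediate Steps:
b(W, k) = -3 + W² (b(W, k) = W² - 3 = -3 + W²)
x(L, l) = ⅑ (x(L, l) = (L/L)/9 = (⅑)*1 = ⅑)
C(d) = -5 + 16*d
√(C(-11) + (-72 + b(-4, -10))/(-74 + x(7, 8))) = √((-5 + 16*(-11)) + (-72 + (-3 + (-4)²))/(-74 + ⅑)) = √((-5 - 176) + (-72 + (-3 + 16))/(-665/9)) = √(-181 + (-72 + 13)*(-9/665)) = √(-181 - 59*(-9/665)) = √(-181 + 531/665) = √(-119834/665) = I*√79689610/665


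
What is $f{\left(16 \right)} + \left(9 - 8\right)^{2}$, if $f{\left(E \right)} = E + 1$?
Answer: $18$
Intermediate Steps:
$f{\left(E \right)} = 1 + E$
$f{\left(16 \right)} + \left(9 - 8\right)^{2} = \left(1 + 16\right) + \left(9 - 8\right)^{2} = 17 + 1^{2} = 17 + 1 = 18$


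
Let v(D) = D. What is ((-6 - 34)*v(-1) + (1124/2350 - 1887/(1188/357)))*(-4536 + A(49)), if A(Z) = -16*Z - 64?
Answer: 109930163386/38775 ≈ 2.8351e+6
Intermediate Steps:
A(Z) = -64 - 16*Z
((-6 - 34)*v(-1) + (1124/2350 - 1887/(1188/357)))*(-4536 + A(49)) = ((-6 - 34)*(-1) + (1124/2350 - 1887/(1188/357)))*(-4536 + (-64 - 16*49)) = (-40*(-1) + (1124*(1/2350) - 1887/(1188*(1/357))))*(-4536 + (-64 - 784)) = (40 + (562/1175 - 1887/396/119))*(-4536 - 848) = (40 + (562/1175 - 1887*119/396))*(-5384) = (40 + (562/1175 - 74851/132))*(-5384) = (40 - 87875741/155100)*(-5384) = -81671741/155100*(-5384) = 109930163386/38775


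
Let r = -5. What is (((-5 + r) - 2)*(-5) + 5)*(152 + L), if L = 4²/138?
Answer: 682240/69 ≈ 9887.5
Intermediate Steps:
L = 8/69 (L = 16*(1/138) = 8/69 ≈ 0.11594)
(((-5 + r) - 2)*(-5) + 5)*(152 + L) = (((-5 - 5) - 2)*(-5) + 5)*(152 + 8/69) = ((-10 - 2)*(-5) + 5)*(10496/69) = (-12*(-5) + 5)*(10496/69) = (60 + 5)*(10496/69) = 65*(10496/69) = 682240/69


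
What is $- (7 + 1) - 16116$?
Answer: $-16124$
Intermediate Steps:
$- (7 + 1) - 16116 = \left(-1\right) 8 - 16116 = -8 - 16116 = -16124$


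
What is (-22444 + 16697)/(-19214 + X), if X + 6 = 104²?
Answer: 5747/8404 ≈ 0.68384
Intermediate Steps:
X = 10810 (X = -6 + 104² = -6 + 10816 = 10810)
(-22444 + 16697)/(-19214 + X) = (-22444 + 16697)/(-19214 + 10810) = -5747/(-8404) = -5747*(-1/8404) = 5747/8404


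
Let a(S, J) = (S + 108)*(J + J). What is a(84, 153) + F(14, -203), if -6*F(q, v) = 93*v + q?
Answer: 371377/6 ≈ 61896.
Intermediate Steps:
a(S, J) = 2*J*(108 + S) (a(S, J) = (108 + S)*(2*J) = 2*J*(108 + S))
F(q, v) = -31*v/2 - q/6 (F(q, v) = -(93*v + q)/6 = -(q + 93*v)/6 = -31*v/2 - q/6)
a(84, 153) + F(14, -203) = 2*153*(108 + 84) + (-31/2*(-203) - 1/6*14) = 2*153*192 + (6293/2 - 7/3) = 58752 + 18865/6 = 371377/6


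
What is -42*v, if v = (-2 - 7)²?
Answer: -3402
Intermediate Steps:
v = 81 (v = (-9)² = 81)
-42*v = -42*81 = -3402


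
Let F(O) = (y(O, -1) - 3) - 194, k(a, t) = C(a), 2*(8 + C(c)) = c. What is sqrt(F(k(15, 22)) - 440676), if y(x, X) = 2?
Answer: I*sqrt(440871) ≈ 663.98*I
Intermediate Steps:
C(c) = -8 + c/2
k(a, t) = -8 + a/2
F(O) = -195 (F(O) = (2 - 3) - 194 = -1 - 194 = -195)
sqrt(F(k(15, 22)) - 440676) = sqrt(-195 - 440676) = sqrt(-440871) = I*sqrt(440871)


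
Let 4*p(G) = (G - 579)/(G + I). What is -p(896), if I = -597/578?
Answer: -91613/1034582 ≈ -0.088551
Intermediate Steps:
I = -597/578 (I = -597*1/578 = -597/578 ≈ -1.0329)
p(G) = (-579 + G)/(4*(-597/578 + G)) (p(G) = ((G - 579)/(G - 597/578))/4 = ((-579 + G)/(-597/578 + G))/4 = (-579 + G)/(4*(-597/578 + G)))
-p(896) = -289*(-579 + 896)/(2*(-597 + 578*896)) = -289*317/(2*(-597 + 517888)) = -289*317/(2*517291) = -1*91613/1034582 = -91613/1034582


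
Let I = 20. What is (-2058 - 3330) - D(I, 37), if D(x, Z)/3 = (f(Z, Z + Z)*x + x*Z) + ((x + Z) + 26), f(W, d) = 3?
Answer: -8037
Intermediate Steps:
D(x, Z) = 78 + 3*Z + 12*x + 3*Z*x (D(x, Z) = 3*((3*x + x*Z) + ((x + Z) + 26)) = 3*((3*x + Z*x) + ((Z + x) + 26)) = 3*((3*x + Z*x) + (26 + Z + x)) = 3*(26 + Z + 4*x + Z*x) = 78 + 3*Z + 12*x + 3*Z*x)
(-2058 - 3330) - D(I, 37) = (-2058 - 3330) - (78 + 3*37 + 12*20 + 3*37*20) = -5388 - (78 + 111 + 240 + 2220) = -5388 - 1*2649 = -5388 - 2649 = -8037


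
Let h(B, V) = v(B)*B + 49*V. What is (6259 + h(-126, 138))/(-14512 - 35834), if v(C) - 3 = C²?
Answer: 1987733/50346 ≈ 39.481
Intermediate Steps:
v(C) = 3 + C²
h(B, V) = 49*V + B*(3 + B²) (h(B, V) = (3 + B²)*B + 49*V = B*(3 + B²) + 49*V = 49*V + B*(3 + B²))
(6259 + h(-126, 138))/(-14512 - 35834) = (6259 + (49*138 - 126*(3 + (-126)²)))/(-14512 - 35834) = (6259 + (6762 - 126*(3 + 15876)))/(-50346) = (6259 + (6762 - 126*15879))*(-1/50346) = (6259 + (6762 - 2000754))*(-1/50346) = (6259 - 1993992)*(-1/50346) = -1987733*(-1/50346) = 1987733/50346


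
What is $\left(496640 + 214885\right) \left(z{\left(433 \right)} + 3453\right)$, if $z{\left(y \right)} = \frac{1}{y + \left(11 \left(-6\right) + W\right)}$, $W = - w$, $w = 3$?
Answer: $\frac{894310791825}{364} \approx 2.4569 \cdot 10^{9}$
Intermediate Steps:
$W = -3$ ($W = \left(-1\right) 3 = -3$)
$z{\left(y \right)} = \frac{1}{-69 + y}$ ($z{\left(y \right)} = \frac{1}{y + \left(11 \left(-6\right) - 3\right)} = \frac{1}{y - 69} = \frac{1}{-69 + y}$)
$\left(496640 + 214885\right) \left(z{\left(433 \right)} + 3453\right) = \left(496640 + 214885\right) \left(\frac{1}{-69 + 433} + 3453\right) = 711525 \left(\frac{1}{364} + 3453\right) = 711525 \cdot \frac{1256893}{364} = \frac{894310791825}{364}$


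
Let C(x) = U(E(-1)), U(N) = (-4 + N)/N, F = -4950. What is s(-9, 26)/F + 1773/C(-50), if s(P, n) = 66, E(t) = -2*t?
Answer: -132976/75 ≈ -1773.0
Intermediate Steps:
U(N) = (-4 + N)/N
C(x) = -1 (C(x) = (-4 - 2*(-1))/((-2*(-1))) = (-4 + 2)/2 = (1/2)*(-2) = -1)
s(-9, 26)/F + 1773/C(-50) = 66/(-4950) + 1773/(-1) = 66*(-1/4950) + 1773*(-1) = -1/75 - 1773 = -132976/75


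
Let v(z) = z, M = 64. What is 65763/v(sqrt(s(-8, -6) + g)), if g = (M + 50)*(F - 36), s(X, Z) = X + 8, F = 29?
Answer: -21921*I*sqrt(798)/266 ≈ -2328.0*I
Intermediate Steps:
s(X, Z) = 8 + X
g = -798 (g = (64 + 50)*(29 - 36) = 114*(-7) = -798)
65763/v(sqrt(s(-8, -6) + g)) = 65763/(sqrt((8 - 8) - 798)) = 65763/(sqrt(0 - 798)) = 65763/(sqrt(-798)) = 65763/((I*sqrt(798))) = 65763*(-I*sqrt(798)/798) = -21921*I*sqrt(798)/266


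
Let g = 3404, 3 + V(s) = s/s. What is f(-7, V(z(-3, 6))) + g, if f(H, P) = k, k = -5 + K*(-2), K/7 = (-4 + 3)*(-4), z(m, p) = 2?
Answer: 3343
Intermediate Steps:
K = 28 (K = 7*((-4 + 3)*(-4)) = 7*(-1*(-4)) = 7*4 = 28)
V(s) = -2 (V(s) = -3 + s/s = -3 + 1 = -2)
k = -61 (k = -5 + 28*(-2) = -5 - 56 = -61)
f(H, P) = -61
f(-7, V(z(-3, 6))) + g = -61 + 3404 = 3343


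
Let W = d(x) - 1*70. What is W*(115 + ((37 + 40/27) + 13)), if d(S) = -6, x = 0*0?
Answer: -341620/27 ≈ -12653.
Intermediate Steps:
x = 0
W = -76 (W = -6 - 1*70 = -6 - 70 = -76)
W*(115 + ((37 + 40/27) + 13)) = -76*(115 + ((37 + 40/27) + 13)) = -76*(115 + (1039/27 + 13)) = -76*(115 + 1390/27) = -76*4495/27 = -341620/27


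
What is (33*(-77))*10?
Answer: -25410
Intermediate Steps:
(33*(-77))*10 = -2541*10 = -25410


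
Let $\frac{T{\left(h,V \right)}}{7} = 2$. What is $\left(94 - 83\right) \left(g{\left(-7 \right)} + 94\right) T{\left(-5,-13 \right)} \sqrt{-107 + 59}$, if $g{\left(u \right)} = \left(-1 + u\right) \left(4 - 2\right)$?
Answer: $48048 i \sqrt{3} \approx 83222.0 i$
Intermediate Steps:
$T{\left(h,V \right)} = 14$ ($T{\left(h,V \right)} = 7 \cdot 2 = 14$)
$g{\left(u \right)} = -2 + 2 u$ ($g{\left(u \right)} = \left(-1 + u\right) 2 = -2 + 2 u$)
$\left(94 - 83\right) \left(g{\left(-7 \right)} + 94\right) T{\left(-5,-13 \right)} \sqrt{-107 + 59} = \left(94 - 83\right) \left(\left(-2 + 2 \left(-7\right)\right) + 94\right) 14 \sqrt{-107 + 59} = 11 \left(\left(-2 - 14\right) + 94\right) 14 \sqrt{-48} = 11 \left(-16 + 94\right) 14 \cdot 4 i \sqrt{3} = 11 \cdot 78 \cdot 14 \cdot 4 i \sqrt{3} = 858 \cdot 14 \cdot 4 i \sqrt{3} = 12012 \cdot 4 i \sqrt{3} = 48048 i \sqrt{3}$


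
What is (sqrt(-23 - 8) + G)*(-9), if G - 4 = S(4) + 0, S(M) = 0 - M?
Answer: -9*I*sqrt(31) ≈ -50.11*I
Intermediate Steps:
S(M) = -M
G = 0 (G = 4 + (-1*4 + 0) = 4 + (-4 + 0) = 4 - 4 = 0)
(sqrt(-23 - 8) + G)*(-9) = (sqrt(-23 - 8) + 0)*(-9) = (sqrt(-31) + 0)*(-9) = (I*sqrt(31) + 0)*(-9) = (I*sqrt(31))*(-9) = -9*I*sqrt(31)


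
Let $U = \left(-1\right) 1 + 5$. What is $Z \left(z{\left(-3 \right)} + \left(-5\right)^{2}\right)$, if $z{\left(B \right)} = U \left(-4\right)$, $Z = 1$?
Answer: $9$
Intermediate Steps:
$U = 4$ ($U = -1 + 5 = 4$)
$z{\left(B \right)} = -16$ ($z{\left(B \right)} = 4 \left(-4\right) = -16$)
$Z \left(z{\left(-3 \right)} + \left(-5\right)^{2}\right) = 1 \left(-16 + \left(-5\right)^{2}\right) = 1 \left(-16 + 25\right) = 1 \cdot 9 = 9$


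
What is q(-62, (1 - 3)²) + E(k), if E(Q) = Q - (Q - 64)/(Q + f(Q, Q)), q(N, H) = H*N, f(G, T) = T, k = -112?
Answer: -5051/14 ≈ -360.79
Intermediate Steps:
E(Q) = Q - (-64 + Q)/(2*Q) (E(Q) = Q - (Q - 64)/(Q + Q) = Q - (-64 + Q)/(2*Q))
q(-62, (1 - 3)²) + E(k) = (1 - 3)²*(-62) + (-½ - 112 + 32/(-112)) = (-2)²*(-62) + (-½ - 112 + 32*(-1/112)) = 4*(-62) + (-½ - 112 - 2/7) = -248 - 1579/14 = -5051/14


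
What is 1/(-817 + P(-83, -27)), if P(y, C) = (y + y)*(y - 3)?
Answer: 1/13459 ≈ 7.4300e-5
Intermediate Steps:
P(y, C) = 2*y*(-3 + y) (P(y, C) = (2*y)*(-3 + y) = 2*y*(-3 + y))
1/(-817 + P(-83, -27)) = 1/(-817 + 2*(-83)*(-3 - 83)) = 1/(-817 + 2*(-83)*(-86)) = 1/(-817 + 14276) = 1/13459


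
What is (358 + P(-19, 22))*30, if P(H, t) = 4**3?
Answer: 12660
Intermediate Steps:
P(H, t) = 64
(358 + P(-19, 22))*30 = (358 + 64)*30 = 422*30 = 12660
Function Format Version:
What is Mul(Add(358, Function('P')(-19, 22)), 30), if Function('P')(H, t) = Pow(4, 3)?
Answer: 12660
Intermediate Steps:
Function('P')(H, t) = 64
Mul(Add(358, Function('P')(-19, 22)), 30) = Mul(Add(358, 64), 30) = Mul(422, 30) = 12660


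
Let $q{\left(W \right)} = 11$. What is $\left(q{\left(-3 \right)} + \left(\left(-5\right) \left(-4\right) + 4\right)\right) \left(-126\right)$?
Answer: $-4410$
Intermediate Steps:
$\left(q{\left(-3 \right)} + \left(\left(-5\right) \left(-4\right) + 4\right)\right) \left(-126\right) = \left(11 + \left(\left(-5\right) \left(-4\right) + 4\right)\right) \left(-126\right) = \left(11 + \left(20 + 4\right)\right) \left(-126\right) = \left(11 + 24\right) \left(-126\right) = 35 \left(-126\right) = -4410$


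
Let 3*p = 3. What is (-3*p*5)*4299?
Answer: -64485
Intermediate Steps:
p = 1 (p = (1/3)*3 = 1)
(-3*p*5)*4299 = (-3*1*5)*4299 = -3*5*4299 = -15*4299 = -64485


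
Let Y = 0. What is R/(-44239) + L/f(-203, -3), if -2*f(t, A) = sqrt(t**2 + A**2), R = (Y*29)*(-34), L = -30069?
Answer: 30069*sqrt(41218)/20609 ≈ 296.21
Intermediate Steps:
R = 0 (R = (0*29)*(-34) = 0*(-34) = 0)
f(t, A) = -sqrt(A**2 + t**2)/2 (f(t, A) = -sqrt(t**2 + A**2)/2 = -sqrt(A**2 + t**2)/2)
R/(-44239) + L/f(-203, -3) = 0/(-44239) - 30069*(-2/sqrt((-3)**2 + (-203)**2)) = 0*(-1/44239) - 30069*(-2/sqrt(9 + 41209)) = 0 - 30069*(-sqrt(41218)/20609) = 0 - (-30069)*sqrt(41218)/20609 = 0 + 30069*sqrt(41218)/20609 = 30069*sqrt(41218)/20609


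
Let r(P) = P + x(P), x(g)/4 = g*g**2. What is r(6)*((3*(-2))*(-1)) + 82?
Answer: 5302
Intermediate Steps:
x(g) = 4*g**3 (x(g) = 4*(g*g**2) = 4*g**3)
r(P) = P + 4*P**3
r(6)*((3*(-2))*(-1)) + 82 = (6 + 4*6**3)*((3*(-2))*(-1)) + 82 = (6 + 4*216)*(-6*(-1)) + 82 = (6 + 864)*6 + 82 = 870*6 + 82 = 5220 + 82 = 5302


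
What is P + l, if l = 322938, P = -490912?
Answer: -167974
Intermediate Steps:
P + l = -490912 + 322938 = -167974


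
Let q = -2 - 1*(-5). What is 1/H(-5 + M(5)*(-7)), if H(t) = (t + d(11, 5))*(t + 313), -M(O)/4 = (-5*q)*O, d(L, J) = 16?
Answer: 1/3743488 ≈ 2.6713e-7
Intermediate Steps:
q = 3 (q = -2 + 5 = 3)
M(O) = 60*O (M(O) = -4*(-5*3)*O = -(-60)*O = 60*O)
H(t) = (16 + t)*(313 + t) (H(t) = (t + 16)*(t + 313) = (16 + t)*(313 + t))
1/H(-5 + M(5)*(-7)) = 1/(5008 + (-5 + (60*5)*(-7))**2 + 329*(-5 + (60*5)*(-7))) = 1/(5008 + (-5 + 300*(-7))**2 + 329*(-5 + 300*(-7))) = 1/(5008 + (-5 - 2100)**2 + 329*(-5 - 2100)) = 1/(5008 + (-2105)**2 + 329*(-2105)) = 1/(5008 + 4431025 - 692545) = 1/3743488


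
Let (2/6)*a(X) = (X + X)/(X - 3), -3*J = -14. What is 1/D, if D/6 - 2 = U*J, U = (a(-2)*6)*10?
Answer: 1/4044 ≈ 0.00024728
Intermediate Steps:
J = 14/3 (J = -⅓*(-14) = 14/3 ≈ 4.6667)
a(X) = 6*X/(-3 + X) (a(X) = 3*((X + X)/(X - 3)) = 3*((2*X)/(-3 + X)) = 3*(2*X/(-3 + X)) = 6*X/(-3 + X))
U = 144 (U = ((6*(-2)/(-3 - 2))*6)*10 = ((6*(-2)/(-5))*6)*10 = ((6*(-2)*(-⅕))*6)*10 = ((12/5)*6)*10 = (72/5)*10 = 144)
D = 4044 (D = 12 + 6*(144*(14/3)) = 12 + 6*672 = 12 + 4032 = 4044)
1/D = 1/4044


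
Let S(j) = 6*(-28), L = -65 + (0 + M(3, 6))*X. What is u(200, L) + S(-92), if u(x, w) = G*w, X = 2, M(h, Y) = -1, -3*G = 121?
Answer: 7603/3 ≈ 2534.3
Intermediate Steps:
G = -121/3 (G = -1/3*121 = -121/3 ≈ -40.333)
L = -67 (L = -65 + (0 - 1)*2 = -65 - 1*2 = -65 - 2 = -67)
u(x, w) = -121*w/3
S(j) = -168
u(200, L) + S(-92) = -121/3*(-67) - 168 = 8107/3 - 168 = 7603/3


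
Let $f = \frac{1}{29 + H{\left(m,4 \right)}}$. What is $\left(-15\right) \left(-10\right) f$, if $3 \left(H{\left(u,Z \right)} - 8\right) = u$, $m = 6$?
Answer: $\frac{50}{13} \approx 3.8462$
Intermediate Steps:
$H{\left(u,Z \right)} = 8 + \frac{u}{3}$
$f = \frac{1}{39}$ ($f = \frac{1}{29 + \left(8 + \frac{1}{3} \cdot 6\right)} = \frac{1}{29 + \left(8 + 2\right)} = \frac{1}{29 + 10} = \frac{1}{39} \approx 0.025641$)
$\left(-15\right) \left(-10\right) f = \left(-15\right) \left(-10\right) \frac{1}{39} = 150 \cdot \frac{1}{39} = \frac{50}{13}$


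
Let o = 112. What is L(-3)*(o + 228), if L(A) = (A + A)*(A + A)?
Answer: 12240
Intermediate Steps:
L(A) = 4*A² (L(A) = (2*A)*(2*A) = 4*A²)
L(-3)*(o + 228) = (4*(-3)²)*(112 + 228) = (4*9)*340 = 36*340 = 12240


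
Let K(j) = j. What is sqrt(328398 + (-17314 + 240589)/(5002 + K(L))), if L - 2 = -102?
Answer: 17*sqrt(3034359242)/1634 ≈ 573.10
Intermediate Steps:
L = -100 (L = 2 - 102 = -100)
sqrt(328398 + (-17314 + 240589)/(5002 + K(L))) = sqrt(328398 + (-17314 + 240589)/(5002 - 100)) = sqrt(328398 + 223275/4902) = sqrt(328398 + 223275*(1/4902)) = sqrt(328398 + 74425/1634) = sqrt(536676757/1634) = 17*sqrt(3034359242)/1634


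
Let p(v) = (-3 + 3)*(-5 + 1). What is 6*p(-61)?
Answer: 0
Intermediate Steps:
p(v) = 0 (p(v) = 0*(-4) = 0)
6*p(-61) = 6*0 = 0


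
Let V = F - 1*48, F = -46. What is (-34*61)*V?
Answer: 194956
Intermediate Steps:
V = -94 (V = -46 - 1*48 = -46 - 48 = -94)
(-34*61)*V = -34*61*(-94) = -2074*(-94) = 194956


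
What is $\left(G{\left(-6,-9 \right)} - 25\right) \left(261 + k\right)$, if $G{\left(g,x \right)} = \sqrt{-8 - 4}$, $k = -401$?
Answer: $3500 - 280 i \sqrt{3} \approx 3500.0 - 484.97 i$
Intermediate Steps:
$G{\left(g,x \right)} = 2 i \sqrt{3}$ ($G{\left(g,x \right)} = \sqrt{-12} = 2 i \sqrt{3}$)
$\left(G{\left(-6,-9 \right)} - 25\right) \left(261 + k\right) = \left(2 i \sqrt{3} - 25\right) \left(261 - 401\right) = \left(-25 + 2 i \sqrt{3}\right) \left(-140\right) = 3500 - 280 i \sqrt{3}$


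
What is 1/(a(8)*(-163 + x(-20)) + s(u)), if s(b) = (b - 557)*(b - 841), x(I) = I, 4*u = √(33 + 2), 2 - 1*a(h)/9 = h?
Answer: 122450224/58569442087081 + 89472*√35/58569442087081 ≈ 2.0997e-6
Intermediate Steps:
a(h) = 18 - 9*h
u = √35/4 (u = √(33 + 2)/4 = √35/4 ≈ 1.4790)
s(b) = (-841 + b)*(-557 + b) (s(b) = (-557 + b)*(-841 + b) = (-841 + b)*(-557 + b))
1/(a(8)*(-163 + x(-20)) + s(u)) = 1/((18 - 9*8)*(-163 - 20) + (468437 + (√35/4)² - 699*√35/2)) = 1/((18 - 72)*(-183) + (468437 + 35/16 - 699*√35/2)) = 1/(-54*(-183) + (7495027/16 - 699*√35/2)) = 1/(9882 + (7495027/16 - 699*√35/2)) = 1/(7653139/16 - 699*√35/2)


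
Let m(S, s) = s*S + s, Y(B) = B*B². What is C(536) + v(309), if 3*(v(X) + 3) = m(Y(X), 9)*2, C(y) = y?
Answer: 177022313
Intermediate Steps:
Y(B) = B³
m(S, s) = s + S*s (m(S, s) = S*s + s = s + S*s)
v(X) = 3 + 6*X³ (v(X) = -3 + ((9*(1 + X³))*2)/3 = -3 + ((9 + 9*X³)*2)/3 = -3 + (18 + 18*X³)/3 = -3 + (6 + 6*X³) = 3 + 6*X³)
C(536) + v(309) = 536 + (3 + 6*309³) = 536 + (3 + 6*29503629) = 536 + (3 + 177021774) = 536 + 177021777 = 177022313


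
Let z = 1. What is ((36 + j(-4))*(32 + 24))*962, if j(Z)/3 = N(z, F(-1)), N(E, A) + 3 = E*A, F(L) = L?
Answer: 1292928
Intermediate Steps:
N(E, A) = -3 + A*E (N(E, A) = -3 + E*A = -3 + A*E)
j(Z) = -12 (j(Z) = 3*(-3 - 1*1) = 3*(-3 - 1) = 3*(-4) = -12)
((36 + j(-4))*(32 + 24))*962 = ((36 - 12)*(32 + 24))*962 = (24*56)*962 = 1344*962 = 1292928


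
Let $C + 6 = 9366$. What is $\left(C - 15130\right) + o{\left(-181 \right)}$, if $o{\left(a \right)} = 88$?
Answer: $-5682$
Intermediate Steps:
$C = 9360$ ($C = -6 + 9366 = 9360$)
$\left(C - 15130\right) + o{\left(-181 \right)} = \left(9360 - 15130\right) + 88 = -5770 + 88 = -5682$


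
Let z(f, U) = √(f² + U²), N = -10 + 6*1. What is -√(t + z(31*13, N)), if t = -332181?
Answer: -I*√(332181 - 5*√6497) ≈ -576.0*I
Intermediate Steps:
N = -4 (N = -10 + 6 = -4)
z(f, U) = √(U² + f²)
-√(t + z(31*13, N)) = -√(-332181 + √((-4)² + (31*13)²)) = -√(-332181 + √(16 + 403²)) = -√(-332181 + √(16 + 162409)) = -√(-332181 + √162425) = -√(-332181 + 5*√6497)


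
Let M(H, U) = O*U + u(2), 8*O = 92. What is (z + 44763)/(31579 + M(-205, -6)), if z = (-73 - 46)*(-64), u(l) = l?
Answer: 52379/31512 ≈ 1.6622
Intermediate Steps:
O = 23/2 (O = (1/8)*92 = 23/2 ≈ 11.500)
z = 7616 (z = -119*(-64) = 7616)
M(H, U) = 2 + 23*U/2 (M(H, U) = 23*U/2 + 2 = 2 + 23*U/2)
(z + 44763)/(31579 + M(-205, -6)) = (7616 + 44763)/(31579 + (2 + (23/2)*(-6))) = 52379/(31579 + (2 - 69)) = 52379/(31579 - 67) = 52379/31512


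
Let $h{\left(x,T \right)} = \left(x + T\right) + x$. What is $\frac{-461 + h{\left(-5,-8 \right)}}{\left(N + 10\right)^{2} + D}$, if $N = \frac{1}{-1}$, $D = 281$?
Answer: $- \frac{479}{362} \approx -1.3232$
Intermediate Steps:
$N = -1$
$h{\left(x,T \right)} = T + 2 x$ ($h{\left(x,T \right)} = \left(T + x\right) + x = T + 2 x$)
$\frac{-461 + h{\left(-5,-8 \right)}}{\left(N + 10\right)^{2} + D} = \frac{-461 + \left(-8 + 2 \left(-5\right)\right)}{\left(-1 + 10\right)^{2} + 281} = \frac{-461 - 18}{9^{2} + 281} = \frac{-461 - 18}{81 + 281} = - \frac{479}{362}$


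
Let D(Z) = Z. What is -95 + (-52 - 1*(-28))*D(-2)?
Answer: -47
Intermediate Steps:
-95 + (-52 - 1*(-28))*D(-2) = -95 + (-52 - 1*(-28))*(-2) = -95 + (-52 + 28)*(-2) = -95 - 24*(-2) = -95 + 48 = -47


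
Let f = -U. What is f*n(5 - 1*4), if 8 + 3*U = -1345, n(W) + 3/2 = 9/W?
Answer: 6765/2 ≈ 3382.5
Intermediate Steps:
n(W) = -3/2 + 9/W
U = -451 (U = -8/3 + (⅓)*(-1345) = -8/3 - 1345/3 = -451)
f = 451 (f = -1*(-451) = 451)
f*n(5 - 1*4) = 451*(-3/2 + 9/(5 - 1*4)) = 451*(-3/2 + 9/(5 - 4)) = 451*(-3/2 + 9/1) = 451*(-3/2 + 9*1) = 451*(-3/2 + 9) = 451*(15/2) = 6765/2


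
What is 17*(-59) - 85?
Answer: -1088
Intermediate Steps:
17*(-59) - 85 = -1003 - 85 = -1088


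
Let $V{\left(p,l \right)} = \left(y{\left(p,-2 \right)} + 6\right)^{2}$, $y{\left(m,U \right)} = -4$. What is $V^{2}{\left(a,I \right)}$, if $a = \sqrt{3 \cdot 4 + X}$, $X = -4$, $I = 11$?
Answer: $16$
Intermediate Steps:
$a = 2 \sqrt{2}$ ($a = \sqrt{3 \cdot 4 - 4} = \sqrt{12 - 4} = \sqrt{8} = 2 \sqrt{2} \approx 2.8284$)
$V{\left(p,l \right)} = 4$ ($V{\left(p,l \right)} = \left(-4 + 6\right)^{2} = 2^{2} = 4$)
$V^{2}{\left(a,I \right)} = 4^{2} = 16$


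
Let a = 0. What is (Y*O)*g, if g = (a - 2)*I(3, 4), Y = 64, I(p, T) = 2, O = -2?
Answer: 512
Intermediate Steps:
g = -4 (g = (0 - 2)*2 = -2*2 = -4)
(Y*O)*g = (64*(-2))*(-4) = -128*(-4) = 512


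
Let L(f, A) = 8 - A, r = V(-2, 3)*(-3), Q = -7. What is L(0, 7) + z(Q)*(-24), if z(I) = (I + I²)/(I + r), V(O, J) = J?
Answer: 64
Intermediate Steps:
r = -9 (r = 3*(-3) = -9)
z(I) = (I + I²)/(-9 + I) (z(I) = (I + I²)/(I - 9) = (I + I²)/(-9 + I))
L(0, 7) + z(Q)*(-24) = (8 - 1*7) - 7*(1 - 7)/(-9 - 7)*(-24) = (8 - 7) - 7*(-6)/(-16)*(-24) = 1 - 7*(-1/16)*(-6)*(-24) = 1 - 21/8*(-24) = 1 + 63 = 64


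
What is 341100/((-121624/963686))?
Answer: -41089161825/15203 ≈ -2.7027e+6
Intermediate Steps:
341100/((-121624/963686)) = 341100/((-1*60812/481843)) = 341100/(-60812/481843) = 341100*(-481843/60812) = -41089161825/15203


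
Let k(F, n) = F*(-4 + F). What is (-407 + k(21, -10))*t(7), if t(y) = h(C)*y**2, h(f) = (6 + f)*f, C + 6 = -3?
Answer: -66150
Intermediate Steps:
C = -9 (C = -6 - 3 = -9)
h(f) = f*(6 + f)
t(y) = 27*y**2 (t(y) = (-9*(6 - 9))*y**2 = (-9*(-3))*y**2 = 27*y**2)
(-407 + k(21, -10))*t(7) = (-407 + 21*(-4 + 21))*(27*7**2) = (-407 + 21*17)*(27*49) = (-407 + 357)*1323 = -50*1323 = -66150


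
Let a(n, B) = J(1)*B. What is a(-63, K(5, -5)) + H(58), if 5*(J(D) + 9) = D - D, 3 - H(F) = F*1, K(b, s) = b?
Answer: -100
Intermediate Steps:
H(F) = 3 - F
J(D) = -9 (J(D) = -9 + (D - D)/5 = -9 + (1/5)*0 = -9 + 0 = -9)
a(n, B) = -9*B
a(-63, K(5, -5)) + H(58) = -9*5 + (3 - 1*58) = -45 + (3 - 58) = -45 - 55 = -100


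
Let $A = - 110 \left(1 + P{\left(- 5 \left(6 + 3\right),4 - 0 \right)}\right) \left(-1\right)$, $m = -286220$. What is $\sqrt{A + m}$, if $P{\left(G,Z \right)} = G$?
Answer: $42 i \sqrt{165} \approx 539.5 i$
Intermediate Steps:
$A = -4840$ ($A = - 110 \left(1 - 5 \left(6 + 3\right)\right) \left(-1\right) = - 110 \left(1 - 45\right) \left(-1\right) = - 110 \left(\left(-44\right) \left(-1\right)\right) = \left(-110\right) 44 = -4840$)
$\sqrt{A + m} = \sqrt{-4840 - 286220} = \sqrt{-291060} = 42 i \sqrt{165}$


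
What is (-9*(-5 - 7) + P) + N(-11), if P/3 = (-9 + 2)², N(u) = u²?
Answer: 376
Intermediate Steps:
P = 147 (P = 3*(-9 + 2)² = 3*(-7)² = 3*49 = 147)
(-9*(-5 - 7) + P) + N(-11) = (-9*(-5 - 7) + 147) + (-11)² = (-9*(-12) + 147) + 121 = (108 + 147) + 121 = 255 + 121 = 376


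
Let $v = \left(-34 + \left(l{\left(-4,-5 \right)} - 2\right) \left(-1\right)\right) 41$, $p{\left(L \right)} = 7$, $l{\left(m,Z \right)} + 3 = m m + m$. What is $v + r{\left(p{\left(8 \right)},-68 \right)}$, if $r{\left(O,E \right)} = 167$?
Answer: $-1514$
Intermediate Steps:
$l{\left(m,Z \right)} = -3 + m + m^{2}$ ($l{\left(m,Z \right)} = -3 + \left(m m + m\right) = -3 + \left(m^{2} + m\right) = -3 + \left(m + m^{2}\right) = -3 + m + m^{2}$)
$v = -1681$ ($v = \left(-34 + \left(\left(-3 - 4 + \left(-4\right)^{2}\right) - 2\right) \left(-1\right)\right) 41 = \left(-34 + \left(\left(-3 - 4 + 16\right) - 2\right) \left(-1\right)\right) 41 = \left(-34 + \left(9 - 2\right) \left(-1\right)\right) 41 = \left(-34 + 7 \left(-1\right)\right) 41 = \left(-34 - 7\right) 41 = \left(-41\right) 41 = -1681$)
$v + r{\left(p{\left(8 \right)},-68 \right)} = -1681 + 167 = -1514$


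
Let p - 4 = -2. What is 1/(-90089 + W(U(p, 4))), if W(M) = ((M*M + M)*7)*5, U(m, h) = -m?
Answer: -1/90019 ≈ -1.1109e-5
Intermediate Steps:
p = 2 (p = 4 - 2 = 2)
W(M) = 35*M + 35*M² (W(M) = ((M² + M)*7)*5 = ((M + M²)*7)*5 = (7*M + 7*M²)*5 = 35*M + 35*M²)
1/(-90089 + W(U(p, 4))) = 1/(-90089 + 35*(-1*2)*(1 - 1*2)) = 1/(-90089 + 35*(-2)*(1 - 2)) = 1/(-90089 + 35*(-2)*(-1)) = 1/(-90089 + 70) = 1/(-90019) = -1/90019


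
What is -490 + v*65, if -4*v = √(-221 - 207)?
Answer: -490 - 65*I*√107/2 ≈ -490.0 - 336.18*I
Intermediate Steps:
v = -I*√107/2 (v = -√(-221 - 207)/4 = -I*√107/2 ≈ -5.172*I)
-490 + v*65 = -490 - I*√107/2*65 = -490 - 65*I*√107/2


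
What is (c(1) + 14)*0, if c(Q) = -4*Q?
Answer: 0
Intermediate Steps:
(c(1) + 14)*0 = (-4*1 + 14)*0 = (-4 + 14)*0 = 10*0 = 0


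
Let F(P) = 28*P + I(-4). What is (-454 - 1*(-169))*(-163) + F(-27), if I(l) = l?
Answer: 45695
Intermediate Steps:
F(P) = -4 + 28*P (F(P) = 28*P - 4 = -4 + 28*P)
(-454 - 1*(-169))*(-163) + F(-27) = (-454 - 1*(-169))*(-163) + (-4 + 28*(-27)) = (-454 + 169)*(-163) + (-4 - 756) = -285*(-163) - 760 = 46455 - 760 = 45695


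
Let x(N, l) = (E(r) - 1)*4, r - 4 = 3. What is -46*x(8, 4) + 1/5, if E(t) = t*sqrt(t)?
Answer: 921/5 - 1288*sqrt(7) ≈ -3223.5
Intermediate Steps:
r = 7 (r = 4 + 3 = 7)
E(t) = t**(3/2)
x(N, l) = -4 + 28*sqrt(7) (x(N, l) = (7**(3/2) - 1)*4 = (7*sqrt(7) - 1)*4 = (-1 + 7*sqrt(7))*4 = -4 + 28*sqrt(7))
-46*x(8, 4) + 1/5 = -46*(-4 + 28*sqrt(7)) + 1/5 = (184 - 1288*sqrt(7)) + 1/5 = 921/5 - 1288*sqrt(7)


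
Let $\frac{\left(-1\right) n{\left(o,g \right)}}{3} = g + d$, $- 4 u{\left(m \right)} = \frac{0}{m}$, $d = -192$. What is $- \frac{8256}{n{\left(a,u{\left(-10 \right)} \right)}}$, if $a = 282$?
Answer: $- \frac{43}{3} \approx -14.333$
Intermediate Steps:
$u{\left(m \right)} = 0$ ($u{\left(m \right)} = - \frac{0 \frac{1}{m}}{4} = \left(- \frac{1}{4}\right) 0 = 0$)
$n{\left(o,g \right)} = 576 - 3 g$ ($n{\left(o,g \right)} = - 3 \left(g - 192\right) = - 3 \left(-192 + g\right) = 576 - 3 g$)
$- \frac{8256}{n{\left(a,u{\left(-10 \right)} \right)}} = - \frac{8256}{576 - 0} = - \frac{8256}{576 + 0} = - \frac{8256}{576} = \left(-8256\right) \frac{1}{576} = - \frac{43}{3}$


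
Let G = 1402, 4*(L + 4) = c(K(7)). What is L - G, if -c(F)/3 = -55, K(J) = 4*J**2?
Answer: -5459/4 ≈ -1364.8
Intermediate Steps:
c(F) = 165 (c(F) = -3*(-55) = 165)
L = 149/4 (L = -4 + (1/4)*165 = -4 + 165/4 = 149/4 ≈ 37.250)
L - G = 149/4 - 1*1402 = 149/4 - 1402 = -5459/4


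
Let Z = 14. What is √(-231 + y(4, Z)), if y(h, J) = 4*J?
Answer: 5*I*√7 ≈ 13.229*I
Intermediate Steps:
√(-231 + y(4, Z)) = √(-231 + 4*14) = √(-231 + 56) = √(-175) = 5*I*√7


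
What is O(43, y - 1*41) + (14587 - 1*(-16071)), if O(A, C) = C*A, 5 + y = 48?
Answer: 30744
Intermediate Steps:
y = 43 (y = -5 + 48 = 43)
O(A, C) = A*C
O(43, y - 1*41) + (14587 - 1*(-16071)) = 43*(43 - 1*41) + (14587 - 1*(-16071)) = 43*(43 - 41) + (14587 + 16071) = 43*2 + 30658 = 86 + 30658 = 30744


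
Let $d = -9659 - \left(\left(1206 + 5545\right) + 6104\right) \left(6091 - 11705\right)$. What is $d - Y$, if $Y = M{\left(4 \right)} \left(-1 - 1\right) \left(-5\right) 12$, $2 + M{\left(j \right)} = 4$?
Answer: $72158071$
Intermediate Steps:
$M{\left(j \right)} = 2$ ($M{\left(j \right)} = -2 + 4 = 2$)
$Y = 240$ ($Y = 2 \left(-1 - 1\right) \left(-5\right) 12 = 2 \left(\left(-2\right) \left(-5\right)\right) 12 = 2 \cdot 10 \cdot 12 = 20 \cdot 12 = 240$)
$d = 72158311$ ($d = -9659 - \left(6751 + 6104\right) \left(-5614\right) = -9659 - 12855 \left(-5614\right) = -9659 - -72167970 = -9659 + 72167970 = 72158311$)
$d - Y = 72158311 - 240 = 72158071$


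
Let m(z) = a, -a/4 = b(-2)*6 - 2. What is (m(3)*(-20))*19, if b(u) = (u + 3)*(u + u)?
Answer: -39520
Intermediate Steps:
b(u) = 2*u*(3 + u) (b(u) = (3 + u)*(2*u) = 2*u*(3 + u))
a = 104 (a = -4*((2*(-2)*(3 - 2))*6 - 2) = -4*((2*(-2)*1)*6 - 2) = -4*(-4*6 - 2) = -4*(-24 - 2) = -4*(-26) = 104)
m(z) = 104
(m(3)*(-20))*19 = (104*(-20))*19 = -2080*19 = -39520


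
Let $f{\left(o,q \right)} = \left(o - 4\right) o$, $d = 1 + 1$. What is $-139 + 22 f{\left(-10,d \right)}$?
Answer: $2941$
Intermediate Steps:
$d = 2$
$f{\left(o,q \right)} = o \left(-4 + o\right)$ ($f{\left(o,q \right)} = \left(-4 + o\right) o = o \left(-4 + o\right)$)
$-139 + 22 f{\left(-10,d \right)} = -139 + 22 \left(- 10 \left(-4 - 10\right)\right) = -139 + 22 \left(\left(-10\right) \left(-14\right)\right) = -139 + 22 \cdot 140 = -139 + 3080 = 2941$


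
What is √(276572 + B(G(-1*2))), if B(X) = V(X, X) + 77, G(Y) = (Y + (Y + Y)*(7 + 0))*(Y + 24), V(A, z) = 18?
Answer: 23*√523 ≈ 525.99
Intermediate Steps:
G(Y) = 15*Y*(24 + Y) (G(Y) = (Y + (2*Y)*7)*(24 + Y) = (Y + 14*Y)*(24 + Y) = (15*Y)*(24 + Y) = 15*Y*(24 + Y))
B(X) = 95 (B(X) = 18 + 77 = 95)
√(276572 + B(G(-1*2))) = √(276572 + 95) = √276667 = 23*√523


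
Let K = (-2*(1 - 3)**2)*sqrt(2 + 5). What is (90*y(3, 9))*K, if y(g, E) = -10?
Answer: 7200*sqrt(7) ≈ 19049.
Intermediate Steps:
K = -8*sqrt(7) (K = (-2*(-2)**2)*sqrt(7) = (-2*4)*sqrt(7) = -8*sqrt(7) ≈ -21.166)
(90*y(3, 9))*K = (90*(-10))*(-8*sqrt(7)) = -(-7200)*sqrt(7) = 7200*sqrt(7)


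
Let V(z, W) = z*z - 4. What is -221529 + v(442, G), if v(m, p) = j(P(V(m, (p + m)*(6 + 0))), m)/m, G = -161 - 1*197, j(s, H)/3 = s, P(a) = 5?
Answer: -97915803/442 ≈ -2.2153e+5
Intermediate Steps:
V(z, W) = -4 + z² (V(z, W) = z² - 4 = -4 + z²)
j(s, H) = 3*s
G = -358 (G = -161 - 197 = -358)
v(m, p) = 15/m (v(m, p) = (3*5)/m = 15/m)
-221529 + v(442, G) = -221529 + 15/442 = -97915803/442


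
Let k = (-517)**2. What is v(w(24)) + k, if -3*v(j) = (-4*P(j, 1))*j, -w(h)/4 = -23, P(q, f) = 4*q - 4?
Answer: 935819/3 ≈ 3.1194e+5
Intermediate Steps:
P(q, f) = -4 + 4*q
w(h) = 92 (w(h) = -4*(-23) = 92)
k = 267289
v(j) = -j*(16 - 16*j)/3 (v(j) = -(-4*(-4 + 4*j))*j/3 = -(16 - 16*j)*j/3 = -j*(16 - 16*j)/3)
v(w(24)) + k = (16/3)*92*(-1 + 92) + 267289 = (16/3)*92*91 + 267289 = 133952/3 + 267289 = 935819/3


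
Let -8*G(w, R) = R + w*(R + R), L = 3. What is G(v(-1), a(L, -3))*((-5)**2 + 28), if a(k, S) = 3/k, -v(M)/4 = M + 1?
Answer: -53/8 ≈ -6.6250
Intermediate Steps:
v(M) = -4 - 4*M (v(M) = -4*(M + 1) = -4*(1 + M) = -4 - 4*M)
G(w, R) = -R/8 - R*w/4 (G(w, R) = -(R + w*(R + R))/8 = -(R + w*(2*R))/8 = -(R + 2*R*w)/8 = -R/8 - R*w/4)
G(v(-1), a(L, -3))*((-5)**2 + 28) = (-3/3*(1 + 2*(-4 - 4*(-1)))/8)*((-5)**2 + 28) = (-3*(1/3)*(1 + 2*(-4 + 4))/8)*(25 + 28) = -1/8*1*(1 + 2*0)*53 = -1/8*1*(1 + 0)*53 = -1/8*1*1*53 = -1/8*53 = -53/8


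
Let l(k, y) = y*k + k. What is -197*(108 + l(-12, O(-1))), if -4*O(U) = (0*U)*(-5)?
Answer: -18912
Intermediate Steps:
O(U) = 0 (O(U) = -0*U*(-5)/4 = -0*(-5) = -¼*0 = 0)
l(k, y) = k + k*y (l(k, y) = k*y + k = k + k*y)
-197*(108 + l(-12, O(-1))) = -197*(108 - 12*(1 + 0)) = -197*(108 - 12*1) = -197*(108 - 12) = -197*96 = -18912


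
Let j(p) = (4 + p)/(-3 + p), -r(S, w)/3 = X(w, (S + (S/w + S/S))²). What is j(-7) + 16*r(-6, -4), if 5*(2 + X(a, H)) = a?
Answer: 1347/10 ≈ 134.70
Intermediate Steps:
X(a, H) = -2 + a/5
r(S, w) = 6 - 3*w/5 (r(S, w) = -3*(-2 + w/5) = 6 - 3*w/5)
j(p) = (4 + p)/(-3 + p)
j(-7) + 16*r(-6, -4) = (4 - 7)/(-3 - 7) + 16*(6 - ⅗*(-4)) = -3/(-10) + 16*(6 + 12/5) = -⅒*(-3) + 16*(42/5) = 3/10 + 672/5 = 1347/10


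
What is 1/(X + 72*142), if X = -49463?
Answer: -1/39239 ≈ -2.5485e-5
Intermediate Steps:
1/(X + 72*142) = 1/(-49463 + 72*142) = 1/(-49463 + 10224) = 1/(-39239) = -1/39239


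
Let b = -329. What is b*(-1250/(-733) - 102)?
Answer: 24186764/733 ≈ 32997.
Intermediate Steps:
b*(-1250/(-733) - 102) = -329*(-1250/(-733) - 102) = -329*(-1250*(-1/733) - 102) = -329*(1250/733 - 102) = -329*(-73516/733) = 24186764/733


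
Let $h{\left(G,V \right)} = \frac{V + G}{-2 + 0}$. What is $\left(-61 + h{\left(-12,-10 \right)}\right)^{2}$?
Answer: $2500$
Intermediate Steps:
$h{\left(G,V \right)} = - \frac{G}{2} - \frac{V}{2}$ ($h{\left(G,V \right)} = \frac{G + V}{-2} = \left(G + V\right) \left(- \frac{1}{2}\right) = - \frac{G}{2} - \frac{V}{2}$)
$\left(-61 + h{\left(-12,-10 \right)}\right)^{2} = \left(-61 - -11\right)^{2} = \left(-61 + \left(6 + 5\right)\right)^{2} = \left(-61 + 11\right)^{2} = \left(-50\right)^{2} = 2500$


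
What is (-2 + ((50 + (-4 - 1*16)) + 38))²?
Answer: 4356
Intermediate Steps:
(-2 + ((50 + (-4 - 1*16)) + 38))² = (-2 + ((50 + (-4 - 16)) + 38))² = (-2 + ((50 - 20) + 38))² = (-2 + (30 + 38))² = (-2 + 68)² = 66² = 4356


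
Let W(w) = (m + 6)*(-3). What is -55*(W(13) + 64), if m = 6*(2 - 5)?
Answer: -5500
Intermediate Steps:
m = -18 (m = 6*(-3) = -18)
W(w) = 36 (W(w) = (-18 + 6)*(-3) = -12*(-3) = 36)
-55*(W(13) + 64) = -55*(36 + 64) = -55*100 = -5500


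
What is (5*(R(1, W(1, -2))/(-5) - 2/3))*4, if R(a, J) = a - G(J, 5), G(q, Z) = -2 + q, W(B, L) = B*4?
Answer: -28/3 ≈ -9.3333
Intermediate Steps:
W(B, L) = 4*B
R(a, J) = 2 + a - J (R(a, J) = a - (-2 + J) = a + (2 - J) = 2 + a - J)
(5*(R(1, W(1, -2))/(-5) - 2/3))*4 = (5*((2 + 1 - 4)/(-5) - 2/3))*4 = (5*((2 + 1 - 1*4)*(-⅕) - 2*⅓))*4 = (5*((2 + 1 - 4)*(-⅕) - ⅔))*4 = (5*(-1*(-⅕) - ⅔))*4 = (5*(⅕ - ⅔))*4 = (5*(-7/15))*4 = -7/3*4 = -28/3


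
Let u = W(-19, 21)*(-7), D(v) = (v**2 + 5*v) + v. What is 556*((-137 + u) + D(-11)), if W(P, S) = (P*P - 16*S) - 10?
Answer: -103972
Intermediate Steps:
W(P, S) = -10 + P**2 - 16*S (W(P, S) = (P**2 - 16*S) - 10 = -10 + P**2 - 16*S)
D(v) = v**2 + 6*v
u = -105 (u = (-10 + (-19)**2 - 16*21)*(-7) = (-10 + 361 - 336)*(-7) = 15*(-7) = -105)
556*((-137 + u) + D(-11)) = 556*((-137 - 105) - 11*(6 - 11)) = 556*(-242 - 11*(-5)) = 556*(-242 + 55) = 556*(-187) = -103972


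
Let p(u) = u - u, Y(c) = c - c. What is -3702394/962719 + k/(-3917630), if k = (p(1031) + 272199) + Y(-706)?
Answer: -14766660955301/3771576835970 ≈ -3.9152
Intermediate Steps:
Y(c) = 0
p(u) = 0
k = 272199 (k = (0 + 272199) + 0 = 272199 + 0 = 272199)
-3702394/962719 + k/(-3917630) = -3702394/962719 + 272199/(-3917630) = -3702394*1/962719 + 272199*(-1/3917630) = -3702394/962719 - 272199/3917630 = -14766660955301/3771576835970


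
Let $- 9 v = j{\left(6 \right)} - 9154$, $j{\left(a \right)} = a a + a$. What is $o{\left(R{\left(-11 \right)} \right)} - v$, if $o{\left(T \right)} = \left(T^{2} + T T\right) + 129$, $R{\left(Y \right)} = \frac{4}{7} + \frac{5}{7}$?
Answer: $- \frac{388141}{441} \approx -880.14$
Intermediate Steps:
$R{\left(Y \right)} = \frac{9}{7}$ ($R{\left(Y \right)} = 4 \cdot \frac{1}{7} + 5 \cdot \frac{1}{7} = \frac{4}{7} + \frac{5}{7} = \frac{9}{7}$)
$o{\left(T \right)} = 129 + 2 T^{2}$ ($o{\left(T \right)} = \left(T^{2} + T^{2}\right) + 129 = 2 T^{2} + 129 = 129 + 2 T^{2}$)
$j{\left(a \right)} = a + a^{2}$ ($j{\left(a \right)} = a^{2} + a = a + a^{2}$)
$v = \frac{9112}{9}$ ($v = - \frac{6 \left(1 + 6\right) - 9154}{9} = - \frac{6 \cdot 7 - 9154}{9} = - \frac{42 - 9154}{9} = \left(- \frac{1}{9}\right) \left(-9112\right) = \frac{9112}{9} \approx 1012.4$)
$o{\left(R{\left(-11 \right)} \right)} - v = \left(129 + 2 \left(\frac{9}{7}\right)^{2}\right) - \frac{9112}{9} = \left(129 + 2 \cdot \frac{81}{49}\right) - \frac{9112}{9} = \left(129 + \frac{162}{49}\right) - \frac{9112}{9} = \frac{6483}{49} - \frac{9112}{9} = - \frac{388141}{441}$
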